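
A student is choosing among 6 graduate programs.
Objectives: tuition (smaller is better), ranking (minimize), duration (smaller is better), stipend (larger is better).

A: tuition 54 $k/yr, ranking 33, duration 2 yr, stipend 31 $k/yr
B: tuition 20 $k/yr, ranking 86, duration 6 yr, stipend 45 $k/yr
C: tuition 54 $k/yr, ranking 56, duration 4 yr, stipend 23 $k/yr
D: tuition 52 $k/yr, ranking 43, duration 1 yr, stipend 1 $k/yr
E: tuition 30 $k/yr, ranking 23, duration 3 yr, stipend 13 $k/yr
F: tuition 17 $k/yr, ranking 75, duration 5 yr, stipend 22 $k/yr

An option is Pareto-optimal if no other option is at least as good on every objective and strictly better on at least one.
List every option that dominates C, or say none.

A: tuition 54≤54, ranking 33≤56, duration 2≤4, stipend 31≥23 — dominates C.
Others (B, D, E, F) are each worse than C on at least one objective.

A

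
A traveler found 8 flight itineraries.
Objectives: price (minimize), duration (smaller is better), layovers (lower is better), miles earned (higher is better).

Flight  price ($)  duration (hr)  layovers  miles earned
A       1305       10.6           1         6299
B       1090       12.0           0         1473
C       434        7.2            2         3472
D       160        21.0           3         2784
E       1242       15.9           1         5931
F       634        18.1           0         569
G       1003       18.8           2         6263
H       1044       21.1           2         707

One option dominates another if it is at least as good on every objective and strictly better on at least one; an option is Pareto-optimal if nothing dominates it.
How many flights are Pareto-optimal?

7

A: not dominated (best miles earned).
B: not dominated.
C: not dominated (best duration).
D: not dominated (best price).
E: not dominated.
F: not dominated.
G: not dominated.
H: dominated by C (price 434≤1044, duration 7.2≤21.1, layovers 2≤2, miles earned 3472≥707).
Pareto-optimal: A, B, C, D, E, F, G → 7.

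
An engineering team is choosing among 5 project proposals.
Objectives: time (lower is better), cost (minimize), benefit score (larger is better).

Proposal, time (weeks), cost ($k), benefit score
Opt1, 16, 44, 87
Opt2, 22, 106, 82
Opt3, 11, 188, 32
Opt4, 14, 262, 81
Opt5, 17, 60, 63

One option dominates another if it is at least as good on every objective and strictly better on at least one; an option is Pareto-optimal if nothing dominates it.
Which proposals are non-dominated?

Opt1, Opt3, Opt4

Opt1: not dominated (best cost).
Opt2: dominated by Opt1 (time 16≤22, cost 44≤106, benefit score 87≥82).
Opt3: not dominated (best time).
Opt4: not dominated.
Opt5: dominated by Opt1 (time 16≤17, cost 44≤60, benefit score 87≥63).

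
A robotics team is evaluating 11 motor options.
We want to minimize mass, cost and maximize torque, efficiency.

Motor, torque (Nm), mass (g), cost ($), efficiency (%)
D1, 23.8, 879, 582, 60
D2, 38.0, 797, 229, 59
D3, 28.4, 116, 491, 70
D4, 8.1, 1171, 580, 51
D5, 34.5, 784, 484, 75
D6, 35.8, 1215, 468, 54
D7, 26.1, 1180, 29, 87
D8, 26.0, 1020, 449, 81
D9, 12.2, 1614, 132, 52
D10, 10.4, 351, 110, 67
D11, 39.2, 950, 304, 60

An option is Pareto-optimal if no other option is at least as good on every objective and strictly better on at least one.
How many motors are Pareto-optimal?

D1: dominated by D3 (torque 28.4≥23.8, mass 116≤879, cost 491≤582, efficiency 70≥60).
D2: not dominated.
D3: not dominated (best mass).
D4: dominated by D2 (torque 38.0≥8.1, mass 797≤1171, cost 229≤580, efficiency 59≥51).
D5: not dominated.
D6: dominated by D2 (torque 38.0≥35.8, mass 797≤1215, cost 229≤468, efficiency 59≥54).
D7: not dominated (best cost).
D8: not dominated.
D9: dominated by D7 (torque 26.1≥12.2, mass 1180≤1614, cost 29≤132, efficiency 87≥52).
D10: not dominated.
D11: not dominated (best torque).
Pareto-optimal: D2, D3, D5, D7, D8, D10, D11 → 7.

7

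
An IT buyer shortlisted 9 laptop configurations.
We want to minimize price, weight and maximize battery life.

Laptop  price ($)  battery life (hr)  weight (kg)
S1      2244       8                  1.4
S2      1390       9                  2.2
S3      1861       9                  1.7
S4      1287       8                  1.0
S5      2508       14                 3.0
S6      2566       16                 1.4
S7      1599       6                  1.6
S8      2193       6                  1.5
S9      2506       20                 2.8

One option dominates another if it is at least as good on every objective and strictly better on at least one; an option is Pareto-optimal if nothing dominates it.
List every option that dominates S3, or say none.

none

S1: worse on price (2244 vs 1861).
S2: worse on weight (2.2 vs 1.7).
S4: worse on battery life (8 vs 9).
S5: worse on price (2508 vs 1861).
S6: worse on price (2566 vs 1861).
S7: worse on battery life (6 vs 9).
S8: worse on price (2193 vs 1861).
S9: worse on price (2506 vs 1861).
No option dominates S3.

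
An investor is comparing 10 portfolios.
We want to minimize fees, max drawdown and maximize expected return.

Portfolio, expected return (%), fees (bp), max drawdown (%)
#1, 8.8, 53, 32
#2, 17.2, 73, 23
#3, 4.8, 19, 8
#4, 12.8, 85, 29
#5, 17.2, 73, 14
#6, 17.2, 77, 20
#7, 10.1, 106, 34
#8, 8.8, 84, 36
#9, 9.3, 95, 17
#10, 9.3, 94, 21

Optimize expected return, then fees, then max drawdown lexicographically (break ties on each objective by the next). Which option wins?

#5

First maximize expected return: best is 17.2, kept {#2, #5, #6}.
Then minimize fees: best is 73, kept {#2, #5}.
Then minimize max drawdown: best is 14, kept {#5}.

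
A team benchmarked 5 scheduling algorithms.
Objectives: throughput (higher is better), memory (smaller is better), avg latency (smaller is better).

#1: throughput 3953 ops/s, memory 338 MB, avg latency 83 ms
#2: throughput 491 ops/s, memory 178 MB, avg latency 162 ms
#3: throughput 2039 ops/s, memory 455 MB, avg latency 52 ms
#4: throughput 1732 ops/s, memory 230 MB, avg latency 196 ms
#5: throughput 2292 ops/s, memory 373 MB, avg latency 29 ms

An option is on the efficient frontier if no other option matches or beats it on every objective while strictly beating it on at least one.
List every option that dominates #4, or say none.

none

#1: worse on memory (338 vs 230).
#2: worse on throughput (491 vs 1732).
#3: worse on memory (455 vs 230).
#5: worse on memory (373 vs 230).
No option dominates #4.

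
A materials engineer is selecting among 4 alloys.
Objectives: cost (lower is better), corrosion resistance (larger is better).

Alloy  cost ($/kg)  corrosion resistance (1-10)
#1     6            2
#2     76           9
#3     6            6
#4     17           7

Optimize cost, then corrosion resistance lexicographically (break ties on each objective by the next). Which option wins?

#3

First minimize cost: best is 6, kept {#1, #3}.
Then maximize corrosion resistance: best is 6, kept {#3}.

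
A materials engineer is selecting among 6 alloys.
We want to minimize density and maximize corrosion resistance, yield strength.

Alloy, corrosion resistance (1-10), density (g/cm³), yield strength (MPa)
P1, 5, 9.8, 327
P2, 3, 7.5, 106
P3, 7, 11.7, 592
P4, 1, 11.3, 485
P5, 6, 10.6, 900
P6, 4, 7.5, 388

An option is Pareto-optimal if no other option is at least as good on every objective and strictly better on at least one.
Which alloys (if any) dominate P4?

P5: corrosion resistance 6≥1, density 10.6≤11.3, yield strength 900≥485 — dominates P4.
Others (P1, P2, P3, P6) are each worse than P4 on at least one objective.

P5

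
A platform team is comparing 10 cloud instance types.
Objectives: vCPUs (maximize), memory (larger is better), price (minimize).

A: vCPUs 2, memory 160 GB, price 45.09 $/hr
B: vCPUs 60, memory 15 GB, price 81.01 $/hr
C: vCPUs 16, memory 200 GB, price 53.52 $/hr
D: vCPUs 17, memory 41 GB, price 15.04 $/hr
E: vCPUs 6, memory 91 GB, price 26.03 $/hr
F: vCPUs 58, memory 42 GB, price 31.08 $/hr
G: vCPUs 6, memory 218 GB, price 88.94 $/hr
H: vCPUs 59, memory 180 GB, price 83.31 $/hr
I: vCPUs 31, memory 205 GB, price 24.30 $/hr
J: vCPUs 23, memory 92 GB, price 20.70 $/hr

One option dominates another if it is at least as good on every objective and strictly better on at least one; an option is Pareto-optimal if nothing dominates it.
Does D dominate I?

D vs I: D is worse on vCPUs (17 vs 31), so it does not dominate I.

No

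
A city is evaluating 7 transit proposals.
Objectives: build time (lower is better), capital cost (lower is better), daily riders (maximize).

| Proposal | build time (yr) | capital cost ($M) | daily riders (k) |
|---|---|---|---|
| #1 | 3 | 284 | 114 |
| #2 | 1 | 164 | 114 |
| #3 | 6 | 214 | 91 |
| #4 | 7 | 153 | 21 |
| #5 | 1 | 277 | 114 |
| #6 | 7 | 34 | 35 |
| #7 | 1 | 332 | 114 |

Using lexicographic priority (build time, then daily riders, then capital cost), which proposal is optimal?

#2

First minimize build time: best is 1, kept {#2, #5, #7}.
Then maximize daily riders: best is 114, kept {#2, #5, #7}.
Then minimize capital cost: best is 164, kept {#2}.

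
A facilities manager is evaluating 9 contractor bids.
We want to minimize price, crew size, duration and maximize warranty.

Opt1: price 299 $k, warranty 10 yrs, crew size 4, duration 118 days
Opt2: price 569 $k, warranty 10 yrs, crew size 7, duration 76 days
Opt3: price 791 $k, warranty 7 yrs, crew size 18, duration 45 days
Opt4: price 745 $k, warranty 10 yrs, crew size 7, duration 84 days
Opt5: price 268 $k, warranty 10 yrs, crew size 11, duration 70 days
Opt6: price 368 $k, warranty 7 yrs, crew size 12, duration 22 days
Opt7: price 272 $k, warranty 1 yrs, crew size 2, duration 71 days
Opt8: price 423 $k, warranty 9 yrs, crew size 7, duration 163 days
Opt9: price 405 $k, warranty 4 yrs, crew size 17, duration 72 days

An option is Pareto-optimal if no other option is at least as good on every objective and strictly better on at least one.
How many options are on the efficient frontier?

Opt1: not dominated.
Opt2: not dominated.
Opt3: dominated by Opt6 (price 368≤791, warranty 7≥7, crew size 12≤18, duration 22≤45).
Opt4: dominated by Opt2 (price 569≤745, warranty 10≥10, crew size 7≤7, duration 76≤84).
Opt5: not dominated (best price).
Opt6: not dominated (best duration).
Opt7: not dominated (best crew size).
Opt8: dominated by Opt1 (price 299≤423, warranty 10≥9, crew size 4≤7, duration 118≤163).
Opt9: dominated by Opt5 (price 268≤405, warranty 10≥4, crew size 11≤17, duration 70≤72).
Pareto-optimal: Opt1, Opt2, Opt5, Opt6, Opt7 → 5.

5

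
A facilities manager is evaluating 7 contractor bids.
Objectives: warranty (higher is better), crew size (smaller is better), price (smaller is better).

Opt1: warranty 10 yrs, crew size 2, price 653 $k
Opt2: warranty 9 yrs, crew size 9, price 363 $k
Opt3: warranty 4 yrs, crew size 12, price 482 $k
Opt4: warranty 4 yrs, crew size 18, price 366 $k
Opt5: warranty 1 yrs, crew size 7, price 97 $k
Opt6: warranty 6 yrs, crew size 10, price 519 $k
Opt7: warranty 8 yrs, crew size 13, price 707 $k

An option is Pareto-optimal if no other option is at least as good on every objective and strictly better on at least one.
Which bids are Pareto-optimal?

Opt1, Opt2, Opt5

Opt1: not dominated (best warranty).
Opt2: not dominated.
Opt3: dominated by Opt2 (warranty 9≥4, crew size 9≤12, price 363≤482).
Opt4: dominated by Opt2 (warranty 9≥4, crew size 9≤18, price 363≤366).
Opt5: not dominated (best price).
Opt6: dominated by Opt2 (warranty 9≥6, crew size 9≤10, price 363≤519).
Opt7: dominated by Opt1 (warranty 10≥8, crew size 2≤13, price 653≤707).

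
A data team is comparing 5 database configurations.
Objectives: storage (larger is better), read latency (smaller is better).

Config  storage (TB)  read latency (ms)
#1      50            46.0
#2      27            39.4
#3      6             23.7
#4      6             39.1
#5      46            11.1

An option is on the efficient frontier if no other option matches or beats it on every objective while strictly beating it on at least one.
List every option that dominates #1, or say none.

none

#2: worse on storage (27 vs 50).
#3: worse on storage (6 vs 50).
#4: worse on storage (6 vs 50).
#5: worse on storage (46 vs 50).
No option dominates #1.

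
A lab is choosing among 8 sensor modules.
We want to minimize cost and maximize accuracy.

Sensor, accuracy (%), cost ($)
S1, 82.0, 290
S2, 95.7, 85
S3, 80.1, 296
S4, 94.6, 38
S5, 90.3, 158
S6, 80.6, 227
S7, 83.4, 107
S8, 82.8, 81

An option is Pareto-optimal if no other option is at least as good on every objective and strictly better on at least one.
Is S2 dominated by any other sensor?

No

S1: worse on accuracy (82.0 vs 95.7).
S3: worse on accuracy (80.1 vs 95.7).
S4: worse on accuracy (94.6 vs 95.7).
S5: worse on accuracy (90.3 vs 95.7).
S6: worse on accuracy (80.6 vs 95.7).
S7: worse on accuracy (83.4 vs 95.7).
S8: worse on accuracy (82.8 vs 95.7).
No option is at least as good as S2 on every objective and strictly better on one.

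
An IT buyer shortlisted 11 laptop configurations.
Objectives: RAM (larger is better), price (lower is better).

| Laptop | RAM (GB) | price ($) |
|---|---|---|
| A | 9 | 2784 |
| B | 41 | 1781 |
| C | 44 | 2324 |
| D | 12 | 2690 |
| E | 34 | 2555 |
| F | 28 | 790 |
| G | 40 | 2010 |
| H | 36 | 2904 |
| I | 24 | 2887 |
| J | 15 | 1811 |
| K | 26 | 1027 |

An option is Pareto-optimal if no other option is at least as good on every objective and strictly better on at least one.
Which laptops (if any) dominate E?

B, C, G

B: RAM 41≥34, price 1781≤2555 — dominates E.
C: RAM 44≥34, price 2324≤2555 — dominates E.
G: RAM 40≥34, price 2010≤2555 — dominates E.
Others (A, D, F, H, I, J, K) are each worse than E on at least one objective.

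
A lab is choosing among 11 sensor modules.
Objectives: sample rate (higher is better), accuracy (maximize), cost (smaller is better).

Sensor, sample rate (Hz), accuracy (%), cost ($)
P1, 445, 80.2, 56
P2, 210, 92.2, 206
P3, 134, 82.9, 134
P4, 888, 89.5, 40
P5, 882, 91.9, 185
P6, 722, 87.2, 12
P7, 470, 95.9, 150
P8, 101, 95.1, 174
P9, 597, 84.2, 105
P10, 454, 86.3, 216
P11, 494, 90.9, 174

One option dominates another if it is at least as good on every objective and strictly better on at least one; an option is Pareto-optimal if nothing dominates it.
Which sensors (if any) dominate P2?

P7: sample rate 470≥210, accuracy 95.9≥92.2, cost 150≤206 — dominates P2.
Others (P1, P3, P4, P5, P6, P8, P9, P10, P11) are each worse than P2 on at least one objective.

P7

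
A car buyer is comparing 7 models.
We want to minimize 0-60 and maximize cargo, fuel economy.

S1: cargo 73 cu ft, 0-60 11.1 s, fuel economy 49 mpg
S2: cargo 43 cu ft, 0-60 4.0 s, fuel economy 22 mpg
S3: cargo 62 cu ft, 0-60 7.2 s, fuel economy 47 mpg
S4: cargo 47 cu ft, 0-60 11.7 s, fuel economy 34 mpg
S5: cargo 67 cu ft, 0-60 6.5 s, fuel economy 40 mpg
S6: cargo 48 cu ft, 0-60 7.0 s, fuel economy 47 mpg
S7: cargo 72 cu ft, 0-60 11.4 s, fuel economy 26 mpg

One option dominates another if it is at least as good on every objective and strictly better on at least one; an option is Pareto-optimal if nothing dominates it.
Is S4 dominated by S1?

S1 vs S4: cargo 73≥47, 0-60 11.1≤11.7, fuel economy 49≥34 — S1 is at least as good on every objective with at least one strict improvement.

Yes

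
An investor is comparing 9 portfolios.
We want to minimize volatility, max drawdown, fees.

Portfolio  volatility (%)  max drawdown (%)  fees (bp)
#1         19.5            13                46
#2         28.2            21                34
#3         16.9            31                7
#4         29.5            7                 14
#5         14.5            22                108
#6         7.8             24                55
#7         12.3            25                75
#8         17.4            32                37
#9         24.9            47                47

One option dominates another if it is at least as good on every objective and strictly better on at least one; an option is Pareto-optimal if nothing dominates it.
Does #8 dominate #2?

No

#8 vs #2: #8 is worse on max drawdown (32 vs 21), so it does not dominate #2.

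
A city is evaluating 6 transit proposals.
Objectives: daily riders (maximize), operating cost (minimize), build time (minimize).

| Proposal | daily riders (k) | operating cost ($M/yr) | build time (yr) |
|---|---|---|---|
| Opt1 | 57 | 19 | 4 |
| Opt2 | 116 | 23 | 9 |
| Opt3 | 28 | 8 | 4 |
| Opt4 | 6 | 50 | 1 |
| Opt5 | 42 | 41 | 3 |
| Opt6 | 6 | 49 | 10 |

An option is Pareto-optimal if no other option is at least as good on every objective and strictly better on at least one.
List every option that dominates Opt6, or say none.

Opt1, Opt2, Opt3, Opt5

Opt1: daily riders 57≥6, operating cost 19≤49, build time 4≤10 — dominates Opt6.
Opt2: daily riders 116≥6, operating cost 23≤49, build time 9≤10 — dominates Opt6.
Opt3: daily riders 28≥6, operating cost 8≤49, build time 4≤10 — dominates Opt6.
Opt5: daily riders 42≥6, operating cost 41≤49, build time 3≤10 — dominates Opt6.
Others (Opt4) are each worse than Opt6 on at least one objective.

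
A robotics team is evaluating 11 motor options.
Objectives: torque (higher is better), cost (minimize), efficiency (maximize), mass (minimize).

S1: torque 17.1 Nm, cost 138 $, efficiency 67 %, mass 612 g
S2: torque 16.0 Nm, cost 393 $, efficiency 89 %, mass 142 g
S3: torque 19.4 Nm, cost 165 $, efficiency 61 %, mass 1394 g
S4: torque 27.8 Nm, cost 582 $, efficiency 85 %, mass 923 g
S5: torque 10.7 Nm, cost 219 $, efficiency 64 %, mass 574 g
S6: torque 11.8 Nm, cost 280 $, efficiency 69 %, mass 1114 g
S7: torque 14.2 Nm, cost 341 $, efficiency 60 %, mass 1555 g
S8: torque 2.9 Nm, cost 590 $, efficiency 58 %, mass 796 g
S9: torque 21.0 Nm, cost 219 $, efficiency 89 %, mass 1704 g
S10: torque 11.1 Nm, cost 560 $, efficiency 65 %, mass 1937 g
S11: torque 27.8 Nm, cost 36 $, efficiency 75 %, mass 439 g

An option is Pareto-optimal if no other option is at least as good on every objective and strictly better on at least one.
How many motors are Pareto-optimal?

4

S1: dominated by S11 (torque 27.8≥17.1, cost 36≤138, efficiency 75≥67, mass 439≤612).
S2: not dominated (best mass).
S3: dominated by S11 (torque 27.8≥19.4, cost 36≤165, efficiency 75≥61, mass 439≤1394).
S4: not dominated.
S5: dominated by S11 (torque 27.8≥10.7, cost 36≤219, efficiency 75≥64, mass 439≤574).
S6: dominated by S11 (torque 27.8≥11.8, cost 36≤280, efficiency 75≥69, mass 439≤1114).
S7: dominated by S1 (torque 17.1≥14.2, cost 138≤341, efficiency 67≥60, mass 612≤1555).
S8: dominated by S1 (torque 17.1≥2.9, cost 138≤590, efficiency 67≥58, mass 612≤796).
S9: not dominated.
S10: dominated by S1 (torque 17.1≥11.1, cost 138≤560, efficiency 67≥65, mass 612≤1937).
S11: not dominated (best cost).
Pareto-optimal: S2, S4, S9, S11 → 4.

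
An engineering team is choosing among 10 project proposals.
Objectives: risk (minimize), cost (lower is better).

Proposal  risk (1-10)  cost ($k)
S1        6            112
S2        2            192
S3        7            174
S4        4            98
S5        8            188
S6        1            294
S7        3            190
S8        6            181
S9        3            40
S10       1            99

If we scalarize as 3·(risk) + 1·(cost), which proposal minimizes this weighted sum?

S9

S1: 3·6 + 1·112 = 130
S2: 3·2 + 1·192 = 198
S3: 3·7 + 1·174 = 195
S4: 3·4 + 1·98 = 110
S5: 3·8 + 1·188 = 212
S6: 3·1 + 1·294 = 297
S7: 3·3 + 1·190 = 199
S8: 3·6 + 1·181 = 199
S9: 3·3 + 1·40 = 49
S10: 3·1 + 1·99 = 102
Lowest: S9 at 49.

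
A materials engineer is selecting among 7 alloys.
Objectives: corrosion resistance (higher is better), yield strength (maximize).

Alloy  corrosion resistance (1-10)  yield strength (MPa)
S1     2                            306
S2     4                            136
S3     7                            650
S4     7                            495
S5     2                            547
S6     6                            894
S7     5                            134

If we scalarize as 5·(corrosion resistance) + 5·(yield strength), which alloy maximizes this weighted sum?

S1: 5·2 + 5·306 = 1540
S2: 5·4 + 5·136 = 700
S3: 5·7 + 5·650 = 3285
S4: 5·7 + 5·495 = 2510
S5: 5·2 + 5·547 = 2745
S6: 5·6 + 5·894 = 4500
S7: 5·5 + 5·134 = 695
Highest: S6 at 4500.

S6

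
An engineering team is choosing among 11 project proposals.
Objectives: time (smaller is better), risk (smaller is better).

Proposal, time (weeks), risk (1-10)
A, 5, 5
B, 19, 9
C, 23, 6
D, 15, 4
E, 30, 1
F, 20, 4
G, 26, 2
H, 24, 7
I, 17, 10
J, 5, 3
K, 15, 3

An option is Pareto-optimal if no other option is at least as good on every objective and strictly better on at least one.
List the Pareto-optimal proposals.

E, G, J

A: dominated by J (time 5≤5, risk 3≤5).
B: dominated by A (time 5≤19, risk 5≤9).
C: dominated by A (time 5≤23, risk 5≤6).
D: dominated by J (time 5≤15, risk 3≤4).
E: not dominated (best risk).
F: dominated by D (time 15≤20, risk 4≤4).
G: not dominated.
H: dominated by A (time 5≤24, risk 5≤7).
I: dominated by A (time 5≤17, risk 5≤10).
J: not dominated.
K: dominated by J (time 5≤15, risk 3≤3).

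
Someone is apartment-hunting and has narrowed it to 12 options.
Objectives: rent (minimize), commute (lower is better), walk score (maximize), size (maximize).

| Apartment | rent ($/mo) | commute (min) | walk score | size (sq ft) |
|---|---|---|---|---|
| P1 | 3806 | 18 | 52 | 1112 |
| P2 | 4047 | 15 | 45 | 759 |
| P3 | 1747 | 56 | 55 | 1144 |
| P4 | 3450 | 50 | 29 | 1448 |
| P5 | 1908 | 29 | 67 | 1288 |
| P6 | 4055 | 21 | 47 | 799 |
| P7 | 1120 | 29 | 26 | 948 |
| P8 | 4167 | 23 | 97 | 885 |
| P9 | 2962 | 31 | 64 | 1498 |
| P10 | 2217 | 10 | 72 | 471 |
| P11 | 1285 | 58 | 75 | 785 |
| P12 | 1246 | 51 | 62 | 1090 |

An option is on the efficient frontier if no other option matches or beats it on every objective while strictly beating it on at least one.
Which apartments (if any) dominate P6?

P1

P1: rent 3806≤4055, commute 18≤21, walk score 52≥47, size 1112≥799 — dominates P6.
Others (P2, P3, P4, P5, P7, P8, P9, P10, P11, P12) are each worse than P6 on at least one objective.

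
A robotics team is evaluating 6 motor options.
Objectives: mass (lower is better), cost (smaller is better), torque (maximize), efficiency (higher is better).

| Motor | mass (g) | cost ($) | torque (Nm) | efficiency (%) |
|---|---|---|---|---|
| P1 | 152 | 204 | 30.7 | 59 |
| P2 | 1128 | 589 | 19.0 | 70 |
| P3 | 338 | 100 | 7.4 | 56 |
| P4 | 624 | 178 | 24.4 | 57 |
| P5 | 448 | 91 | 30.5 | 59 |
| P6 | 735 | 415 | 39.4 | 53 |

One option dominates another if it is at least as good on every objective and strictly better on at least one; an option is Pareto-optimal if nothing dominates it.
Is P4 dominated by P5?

P5 vs P4: mass 448≤624, cost 91≤178, torque 30.5≥24.4, efficiency 59≥57 — P5 is at least as good on every objective with at least one strict improvement.

Yes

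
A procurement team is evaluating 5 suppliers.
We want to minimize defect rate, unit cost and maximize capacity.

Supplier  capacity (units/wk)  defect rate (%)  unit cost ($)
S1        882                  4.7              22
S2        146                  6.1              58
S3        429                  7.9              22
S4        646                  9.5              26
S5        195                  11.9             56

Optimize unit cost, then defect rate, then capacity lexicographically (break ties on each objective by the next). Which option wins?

S1

First minimize unit cost: best is 22, kept {S1, S3}.
Then minimize defect rate: best is 4.7, kept {S1}.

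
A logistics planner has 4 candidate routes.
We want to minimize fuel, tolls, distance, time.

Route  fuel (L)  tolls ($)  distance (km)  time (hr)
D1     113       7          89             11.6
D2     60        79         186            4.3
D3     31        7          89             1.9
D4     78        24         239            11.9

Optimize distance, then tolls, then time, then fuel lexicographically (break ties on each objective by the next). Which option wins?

D3

First minimize distance: best is 89, kept {D1, D3}.
Then minimize tolls: best is 7, kept {D1, D3}.
Then minimize time: best is 1.9, kept {D3}.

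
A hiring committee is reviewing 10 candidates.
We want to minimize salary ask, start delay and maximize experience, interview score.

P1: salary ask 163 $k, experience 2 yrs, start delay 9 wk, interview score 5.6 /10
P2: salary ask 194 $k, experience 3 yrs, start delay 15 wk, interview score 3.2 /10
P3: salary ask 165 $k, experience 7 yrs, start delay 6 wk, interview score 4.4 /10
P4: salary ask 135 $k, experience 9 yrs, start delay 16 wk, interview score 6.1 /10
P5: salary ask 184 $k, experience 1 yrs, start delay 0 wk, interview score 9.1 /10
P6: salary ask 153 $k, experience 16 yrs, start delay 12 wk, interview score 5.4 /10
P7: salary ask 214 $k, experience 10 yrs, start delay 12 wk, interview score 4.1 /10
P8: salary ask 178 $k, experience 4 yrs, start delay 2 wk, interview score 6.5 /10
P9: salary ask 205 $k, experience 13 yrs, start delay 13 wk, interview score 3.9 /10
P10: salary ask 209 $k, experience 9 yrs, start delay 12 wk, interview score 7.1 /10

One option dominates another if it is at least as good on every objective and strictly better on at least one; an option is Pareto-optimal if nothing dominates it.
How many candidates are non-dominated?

7

P1: not dominated.
P2: dominated by P3 (salary ask 165≤194, experience 7≥3, start delay 6≤15, interview score 4.4≥3.2).
P3: not dominated.
P4: not dominated (best salary ask).
P5: not dominated (best start delay).
P6: not dominated (best experience).
P7: dominated by P6 (salary ask 153≤214, experience 16≥10, start delay 12≤12, interview score 5.4≥4.1).
P8: not dominated.
P9: dominated by P6 (salary ask 153≤205, experience 16≥13, start delay 12≤13, interview score 5.4≥3.9).
P10: not dominated.
Pareto-optimal: P1, P3, P4, P5, P6, P8, P10 → 7.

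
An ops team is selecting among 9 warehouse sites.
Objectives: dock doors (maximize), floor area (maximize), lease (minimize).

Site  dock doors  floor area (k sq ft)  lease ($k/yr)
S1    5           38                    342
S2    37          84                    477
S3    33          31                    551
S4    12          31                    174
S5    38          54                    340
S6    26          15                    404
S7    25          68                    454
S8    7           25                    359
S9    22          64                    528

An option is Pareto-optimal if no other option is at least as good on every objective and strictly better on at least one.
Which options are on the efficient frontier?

S1: dominated by S5 (dock doors 38≥5, floor area 54≥38, lease 340≤342).
S2: not dominated (best floor area).
S3: dominated by S2 (dock doors 37≥33, floor area 84≥31, lease 477≤551).
S4: not dominated (best lease).
S5: not dominated (best dock doors).
S6: dominated by S5 (dock doors 38≥26, floor area 54≥15, lease 340≤404).
S7: not dominated.
S8: dominated by S4 (dock doors 12≥7, floor area 31≥25, lease 174≤359).
S9: dominated by S2 (dock doors 37≥22, floor area 84≥64, lease 477≤528).

S2, S4, S5, S7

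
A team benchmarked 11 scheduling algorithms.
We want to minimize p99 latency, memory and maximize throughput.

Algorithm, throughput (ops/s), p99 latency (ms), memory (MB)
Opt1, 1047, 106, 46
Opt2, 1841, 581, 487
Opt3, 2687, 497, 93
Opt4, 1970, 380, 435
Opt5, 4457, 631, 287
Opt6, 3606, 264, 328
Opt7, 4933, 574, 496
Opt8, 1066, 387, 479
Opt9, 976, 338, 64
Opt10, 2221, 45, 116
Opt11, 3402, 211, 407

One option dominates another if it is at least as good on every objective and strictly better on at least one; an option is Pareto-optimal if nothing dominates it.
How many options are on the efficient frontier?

7

Opt1: not dominated (best memory).
Opt2: dominated by Opt3 (throughput 2687≥1841, p99 latency 497≤581, memory 93≤487).
Opt3: not dominated.
Opt4: dominated by Opt6 (throughput 3606≥1970, p99 latency 264≤380, memory 328≤435).
Opt5: not dominated.
Opt6: not dominated.
Opt7: not dominated (best throughput).
Opt8: dominated by Opt4 (throughput 1970≥1066, p99 latency 380≤387, memory 435≤479).
Opt9: dominated by Opt1 (throughput 1047≥976, p99 latency 106≤338, memory 46≤64).
Opt10: not dominated (best p99 latency).
Opt11: not dominated.
Pareto-optimal: Opt1, Opt3, Opt5, Opt6, Opt7, Opt10, Opt11 → 7.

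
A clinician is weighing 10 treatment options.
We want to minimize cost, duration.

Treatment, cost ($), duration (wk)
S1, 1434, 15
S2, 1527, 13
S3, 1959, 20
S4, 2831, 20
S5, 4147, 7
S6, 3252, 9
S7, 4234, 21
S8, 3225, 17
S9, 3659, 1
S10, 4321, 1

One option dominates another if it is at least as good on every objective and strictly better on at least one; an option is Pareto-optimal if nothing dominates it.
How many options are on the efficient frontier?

S1: not dominated (best cost).
S2: not dominated.
S3: dominated by S1 (cost 1434≤1959, duration 15≤20).
S4: dominated by S1 (cost 1434≤2831, duration 15≤20).
S5: dominated by S9 (cost 3659≤4147, duration 1≤7).
S6: not dominated.
S7: dominated by S1 (cost 1434≤4234, duration 15≤21).
S8: dominated by S1 (cost 1434≤3225, duration 15≤17).
S9: not dominated.
S10: dominated by S9 (cost 3659≤4321, duration 1≤1).
Pareto-optimal: S1, S2, S6, S9 → 4.

4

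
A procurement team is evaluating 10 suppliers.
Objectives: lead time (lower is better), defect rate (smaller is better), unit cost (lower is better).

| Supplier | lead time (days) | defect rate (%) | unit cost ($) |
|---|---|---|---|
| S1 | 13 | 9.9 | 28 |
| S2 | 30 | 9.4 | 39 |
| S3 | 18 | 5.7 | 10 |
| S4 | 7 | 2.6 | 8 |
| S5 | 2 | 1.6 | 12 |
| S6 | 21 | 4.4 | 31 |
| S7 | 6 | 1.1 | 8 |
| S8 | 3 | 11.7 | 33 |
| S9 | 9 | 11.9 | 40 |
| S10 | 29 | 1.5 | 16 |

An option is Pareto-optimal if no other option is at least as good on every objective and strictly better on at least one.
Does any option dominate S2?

Yes

S3 vs S2: lead time 18≤30, defect rate 5.7≤9.4, unit cost 10≤39 — S3 is at least as good on every objective and strictly better on at least one, so S3 dominates S2.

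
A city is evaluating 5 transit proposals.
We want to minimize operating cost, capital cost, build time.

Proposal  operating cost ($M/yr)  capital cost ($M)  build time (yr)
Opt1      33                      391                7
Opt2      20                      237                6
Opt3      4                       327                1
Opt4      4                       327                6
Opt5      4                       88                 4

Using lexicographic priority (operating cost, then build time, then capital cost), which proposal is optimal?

Opt3

First minimize operating cost: best is 4, kept {Opt3, Opt4, Opt5}.
Then minimize build time: best is 1, kept {Opt3}.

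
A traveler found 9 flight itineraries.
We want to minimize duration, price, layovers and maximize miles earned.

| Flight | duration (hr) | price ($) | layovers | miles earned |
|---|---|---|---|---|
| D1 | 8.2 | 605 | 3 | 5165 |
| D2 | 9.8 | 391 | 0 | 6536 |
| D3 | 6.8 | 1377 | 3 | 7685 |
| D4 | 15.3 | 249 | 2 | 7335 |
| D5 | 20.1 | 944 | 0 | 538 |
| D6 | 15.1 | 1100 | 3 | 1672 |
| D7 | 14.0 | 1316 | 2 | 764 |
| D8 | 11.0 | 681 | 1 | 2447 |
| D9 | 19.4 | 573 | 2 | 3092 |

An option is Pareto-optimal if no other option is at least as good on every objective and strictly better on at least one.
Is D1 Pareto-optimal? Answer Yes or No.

D2: worse on duration (9.8 vs 8.2).
D3: worse on price (1377 vs 605).
D4: worse on duration (15.3 vs 8.2).
D5: worse on duration (20.1 vs 8.2).
D6: worse on duration (15.1 vs 8.2).
D7: worse on duration (14.0 vs 8.2).
D8: worse on duration (11.0 vs 8.2).
D9: worse on duration (19.4 vs 8.2).
No option is at least as good as D1 on every objective and strictly better on one.

Yes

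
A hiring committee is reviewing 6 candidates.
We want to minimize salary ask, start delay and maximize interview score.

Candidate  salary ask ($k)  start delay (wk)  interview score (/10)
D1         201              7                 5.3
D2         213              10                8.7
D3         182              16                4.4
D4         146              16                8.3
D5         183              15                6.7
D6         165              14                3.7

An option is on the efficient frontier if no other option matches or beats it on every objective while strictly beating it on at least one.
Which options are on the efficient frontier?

D1: not dominated (best start delay).
D2: not dominated (best interview score).
D3: dominated by D4 (salary ask 146≤182, start delay 16≤16, interview score 8.3≥4.4).
D4: not dominated (best salary ask).
D5: not dominated.
D6: not dominated.

D1, D2, D4, D5, D6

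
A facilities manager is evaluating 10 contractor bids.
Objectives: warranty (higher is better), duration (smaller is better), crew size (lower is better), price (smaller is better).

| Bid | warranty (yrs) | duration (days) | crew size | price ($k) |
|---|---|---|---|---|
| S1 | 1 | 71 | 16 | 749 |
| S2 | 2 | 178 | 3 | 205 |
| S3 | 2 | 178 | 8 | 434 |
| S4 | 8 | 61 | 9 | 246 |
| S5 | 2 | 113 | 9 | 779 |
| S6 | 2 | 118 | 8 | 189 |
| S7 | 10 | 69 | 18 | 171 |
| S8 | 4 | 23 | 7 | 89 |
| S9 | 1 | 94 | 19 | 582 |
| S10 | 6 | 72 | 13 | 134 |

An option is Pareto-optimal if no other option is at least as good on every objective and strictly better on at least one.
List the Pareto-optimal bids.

S1: dominated by S4 (warranty 8≥1, duration 61≤71, crew size 9≤16, price 246≤749).
S2: not dominated (best crew size).
S3: dominated by S2 (warranty 2≥2, duration 178≤178, crew size 3≤8, price 205≤434).
S4: not dominated.
S5: dominated by S4 (warranty 8≥2, duration 61≤113, crew size 9≤9, price 246≤779).
S6: dominated by S8 (warranty 4≥2, duration 23≤118, crew size 7≤8, price 89≤189).
S7: not dominated (best warranty).
S8: not dominated (best duration).
S9: dominated by S4 (warranty 8≥1, duration 61≤94, crew size 9≤19, price 246≤582).
S10: not dominated.

S2, S4, S7, S8, S10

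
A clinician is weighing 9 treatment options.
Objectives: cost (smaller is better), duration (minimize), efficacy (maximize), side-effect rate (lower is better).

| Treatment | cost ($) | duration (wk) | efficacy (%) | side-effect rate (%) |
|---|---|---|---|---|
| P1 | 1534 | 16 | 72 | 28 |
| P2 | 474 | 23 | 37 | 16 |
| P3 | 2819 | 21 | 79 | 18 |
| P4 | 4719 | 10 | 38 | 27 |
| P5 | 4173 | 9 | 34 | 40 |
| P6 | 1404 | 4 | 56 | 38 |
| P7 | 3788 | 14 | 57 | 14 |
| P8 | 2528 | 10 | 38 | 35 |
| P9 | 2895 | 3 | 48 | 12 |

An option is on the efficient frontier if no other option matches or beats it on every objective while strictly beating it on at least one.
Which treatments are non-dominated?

P1, P2, P3, P6, P7, P8, P9

P1: not dominated.
P2: not dominated (best cost).
P3: not dominated (best efficacy).
P4: dominated by P9 (cost 2895≤4719, duration 3≤10, efficacy 48≥38, side-effect rate 12≤27).
P5: dominated by P6 (cost 1404≤4173, duration 4≤9, efficacy 56≥34, side-effect rate 38≤40).
P6: not dominated.
P7: not dominated.
P8: not dominated.
P9: not dominated (best duration).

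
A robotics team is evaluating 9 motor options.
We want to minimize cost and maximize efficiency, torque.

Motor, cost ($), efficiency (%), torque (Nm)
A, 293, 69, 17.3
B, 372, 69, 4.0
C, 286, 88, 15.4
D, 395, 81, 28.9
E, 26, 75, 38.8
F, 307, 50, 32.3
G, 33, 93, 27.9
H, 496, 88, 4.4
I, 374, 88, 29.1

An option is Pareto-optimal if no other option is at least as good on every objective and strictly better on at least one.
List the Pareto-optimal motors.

A: dominated by E (cost 26≤293, efficiency 75≥69, torque 38.8≥17.3).
B: dominated by A (cost 293≤372, efficiency 69≥69, torque 17.3≥4.0).
C: dominated by G (cost 33≤286, efficiency 93≥88, torque 27.9≥15.4).
D: dominated by I (cost 374≤395, efficiency 88≥81, torque 29.1≥28.9).
E: not dominated (best cost).
F: dominated by E (cost 26≤307, efficiency 75≥50, torque 38.8≥32.3).
G: not dominated (best efficiency).
H: dominated by C (cost 286≤496, efficiency 88≥88, torque 15.4≥4.4).
I: not dominated.

E, G, I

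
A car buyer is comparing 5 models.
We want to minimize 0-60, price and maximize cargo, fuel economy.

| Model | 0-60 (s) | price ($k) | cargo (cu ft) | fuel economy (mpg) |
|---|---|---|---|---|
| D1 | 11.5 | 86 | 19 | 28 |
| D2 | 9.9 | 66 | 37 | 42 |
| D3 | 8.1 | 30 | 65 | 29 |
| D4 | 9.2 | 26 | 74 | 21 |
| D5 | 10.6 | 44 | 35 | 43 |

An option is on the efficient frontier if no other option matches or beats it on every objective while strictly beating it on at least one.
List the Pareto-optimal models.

D2, D3, D4, D5

D1: dominated by D2 (0-60 9.9≤11.5, price 66≤86, cargo 37≥19, fuel economy 42≥28).
D2: not dominated.
D3: not dominated (best 0-60).
D4: not dominated (best price).
D5: not dominated (best fuel economy).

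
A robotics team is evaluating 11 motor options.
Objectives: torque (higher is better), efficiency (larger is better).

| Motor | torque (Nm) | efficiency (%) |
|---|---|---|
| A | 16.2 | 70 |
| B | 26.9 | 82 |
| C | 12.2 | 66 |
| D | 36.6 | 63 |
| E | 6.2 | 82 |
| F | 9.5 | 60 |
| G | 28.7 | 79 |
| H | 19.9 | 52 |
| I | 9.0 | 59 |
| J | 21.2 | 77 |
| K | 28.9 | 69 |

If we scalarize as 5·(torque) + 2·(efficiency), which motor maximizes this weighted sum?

D

A: 5·16.2 + 2·70 = 221.0
B: 5·26.9 + 2·82 = 298.5
C: 5·12.2 + 2·66 = 193.0
D: 5·36.6 + 2·63 = 309.0
E: 5·6.2 + 2·82 = 195.0
F: 5·9.5 + 2·60 = 167.5
G: 5·28.7 + 2·79 = 301.5
H: 5·19.9 + 2·52 = 203.5
I: 5·9.0 + 2·59 = 163.0
J: 5·21.2 + 2·77 = 260.0
K: 5·28.9 + 2·69 = 282.5
Highest: D at 309.0.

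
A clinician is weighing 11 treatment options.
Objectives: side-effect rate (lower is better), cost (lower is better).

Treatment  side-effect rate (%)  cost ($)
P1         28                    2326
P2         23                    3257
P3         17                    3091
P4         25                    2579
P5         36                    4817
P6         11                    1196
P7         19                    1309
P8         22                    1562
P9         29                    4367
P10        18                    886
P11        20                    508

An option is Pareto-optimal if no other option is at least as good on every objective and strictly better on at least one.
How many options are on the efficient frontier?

3

P1: dominated by P6 (side-effect rate 11≤28, cost 1196≤2326).
P2: dominated by P3 (side-effect rate 17≤23, cost 3091≤3257).
P3: dominated by P6 (side-effect rate 11≤17, cost 1196≤3091).
P4: dominated by P6 (side-effect rate 11≤25, cost 1196≤2579).
P5: dominated by P1 (side-effect rate 28≤36, cost 2326≤4817).
P6: not dominated (best side-effect rate).
P7: dominated by P6 (side-effect rate 11≤19, cost 1196≤1309).
P8: dominated by P6 (side-effect rate 11≤22, cost 1196≤1562).
P9: dominated by P1 (side-effect rate 28≤29, cost 2326≤4367).
P10: not dominated.
P11: not dominated (best cost).
Pareto-optimal: P6, P10, P11 → 3.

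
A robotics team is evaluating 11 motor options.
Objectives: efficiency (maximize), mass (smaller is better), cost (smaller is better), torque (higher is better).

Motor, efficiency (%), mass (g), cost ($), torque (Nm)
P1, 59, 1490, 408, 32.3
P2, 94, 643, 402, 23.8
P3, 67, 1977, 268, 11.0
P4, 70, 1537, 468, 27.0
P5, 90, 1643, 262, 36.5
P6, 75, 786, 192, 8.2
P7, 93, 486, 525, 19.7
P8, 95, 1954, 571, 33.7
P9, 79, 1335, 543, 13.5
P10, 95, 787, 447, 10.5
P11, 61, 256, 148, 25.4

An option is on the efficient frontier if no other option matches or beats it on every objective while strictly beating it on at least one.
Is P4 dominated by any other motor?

No

P1: worse on efficiency (59 vs 70).
P2: worse on torque (23.8 vs 27.0).
P3: worse on efficiency (67 vs 70).
P5: worse on mass (1643 vs 1537).
P6: worse on torque (8.2 vs 27.0).
P7: worse on cost (525 vs 468).
P8: worse on mass (1954 vs 1537).
P9: worse on cost (543 vs 468).
P10: worse on torque (10.5 vs 27.0).
P11: worse on efficiency (61 vs 70).
No option is at least as good as P4 on every objective and strictly better on one.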